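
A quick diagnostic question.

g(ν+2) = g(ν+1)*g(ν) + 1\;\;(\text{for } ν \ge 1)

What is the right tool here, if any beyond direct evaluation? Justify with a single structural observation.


Technique: no special technique — the unknown enters the rule nonlinearly, not as a weighted sum — no linear method is even well-posed.


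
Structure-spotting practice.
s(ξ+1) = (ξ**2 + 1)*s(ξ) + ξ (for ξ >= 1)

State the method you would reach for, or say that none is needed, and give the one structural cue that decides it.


Verdict: a summation factor — the coefficient ξ**2 + 1 drifts with the index, so no fixed root exists; normalizing by the cumulative product telescopes it.


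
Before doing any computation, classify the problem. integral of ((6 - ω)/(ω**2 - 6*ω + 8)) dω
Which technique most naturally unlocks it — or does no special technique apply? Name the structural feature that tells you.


Technique: partial fractions — the bottom, ω**2 - 6*ω + 8, comes apart into simple factors, and a proper rational function over split factors decomposes.


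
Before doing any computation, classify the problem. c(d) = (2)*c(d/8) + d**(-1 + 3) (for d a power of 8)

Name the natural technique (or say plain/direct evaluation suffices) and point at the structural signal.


Technique: the master substitution — a divide-and-conquer shape: argument d/8, so change variables with d = 8^m and solve the linear version.


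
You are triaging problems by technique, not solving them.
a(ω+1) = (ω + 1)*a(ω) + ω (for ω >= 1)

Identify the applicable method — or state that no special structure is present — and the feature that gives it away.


Technique: a summation factor — one step of memory with a weight ω + 1 that changes as the index grows — the summation-factor construction is built for this.


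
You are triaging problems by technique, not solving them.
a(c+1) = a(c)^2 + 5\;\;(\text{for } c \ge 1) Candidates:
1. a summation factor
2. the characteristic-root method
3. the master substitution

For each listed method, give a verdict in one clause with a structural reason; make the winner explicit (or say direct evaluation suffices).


Technique: no special technique — the recurrence is nonlinear in the sequence terms; no linear-recurrence method fits it as written — one iterates or studies it directly.
- a summation factor: the recursion is nonlinear — outside the first-order linear family a summation factor addresses.
- the characteristic-root method: nonlinearity rules out exponential-mode superposition from the start.
- the master substitution: with no divided-index recursive call, reindexing by powers of a base buys nothing.


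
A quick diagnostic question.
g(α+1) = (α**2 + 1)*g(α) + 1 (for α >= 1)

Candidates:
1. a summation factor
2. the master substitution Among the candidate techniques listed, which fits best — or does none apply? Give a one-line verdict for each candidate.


Verdict: a summation factor — rescale the sequence by the product of the weights α**2 + 1 so far — the recurrence collapses to a plain running sum.
- a summation factor: yes, a natural case for it.
- the master substitution — there is no divide-the-index recursive argument.


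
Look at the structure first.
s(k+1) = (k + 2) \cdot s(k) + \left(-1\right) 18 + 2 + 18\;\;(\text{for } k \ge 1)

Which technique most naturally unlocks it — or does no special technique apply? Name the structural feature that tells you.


Method: a summation factor — an index-dependent multiplier k + 2 rules out characteristic roots; a summation factor converts it to a pure difference.


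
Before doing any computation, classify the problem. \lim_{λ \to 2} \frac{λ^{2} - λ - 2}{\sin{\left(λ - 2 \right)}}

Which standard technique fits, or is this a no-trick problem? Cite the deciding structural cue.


Method: l'Hôpital's rule (0/0) — numerator and denominator both vanish at 2 — a genuine 0/0 form, which is exactly when l'Hôpital applies. Known elementary limits would finish this too — the rule just bypasses the case analysis.


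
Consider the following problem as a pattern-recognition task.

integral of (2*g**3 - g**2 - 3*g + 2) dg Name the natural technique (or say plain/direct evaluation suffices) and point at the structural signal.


Technique: no special technique — scan for structure and find none: constant multiples of powers of g, integrate directly.


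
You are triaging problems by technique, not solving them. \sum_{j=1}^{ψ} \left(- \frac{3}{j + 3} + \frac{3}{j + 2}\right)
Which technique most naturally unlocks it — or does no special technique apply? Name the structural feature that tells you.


Verdict: telescoping — difference-of-shifts structure (each term adds \frac{3}{j + 2}, then subtracts its one-index-advanced value, which the following term adds back) leaves only the first and last pieces standing.


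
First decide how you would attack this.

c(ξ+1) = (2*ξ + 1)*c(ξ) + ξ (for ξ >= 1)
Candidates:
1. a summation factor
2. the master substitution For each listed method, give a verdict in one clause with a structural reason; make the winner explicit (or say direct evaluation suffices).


Method: a summation factor — because the multiplier 2*ξ + 1 is index-dependent, divide through by its running product and sum the resulting differences.
- a summation factor: applicable, and directly so.
- the master substitution: with no divided-index recursive call, reindexing by powers of a base buys nothing.


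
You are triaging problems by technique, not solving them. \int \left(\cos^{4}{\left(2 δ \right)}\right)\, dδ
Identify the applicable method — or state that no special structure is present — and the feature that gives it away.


Best approach: a trigonometric identity — \cos^{4}{\left(2 δ \right)} is an even power — the power-reduction identity rewrites it into first-degree cosines.


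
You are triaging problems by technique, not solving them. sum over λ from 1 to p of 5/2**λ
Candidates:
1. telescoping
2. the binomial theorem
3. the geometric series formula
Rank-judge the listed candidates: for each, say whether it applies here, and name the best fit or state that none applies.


Verdict: the geometric series formula — consecutive terms stand in a fixed index-free ratio — the geometric sum formula closes it.
- telescoping: in the displayed form, no term reappears at a neighboring index to cancel against.
- the binomial theorem — there is no sum-raised-to-a-power identity hiding in these terms.
- the geometric series formula: yes — fits the structure here.


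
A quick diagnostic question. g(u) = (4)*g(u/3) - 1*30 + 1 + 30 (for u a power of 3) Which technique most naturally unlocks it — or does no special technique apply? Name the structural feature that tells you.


Method: the master substitution — treat m = log base 3 of u as the new clock: one recursion step advances m by one while u scales by 3.


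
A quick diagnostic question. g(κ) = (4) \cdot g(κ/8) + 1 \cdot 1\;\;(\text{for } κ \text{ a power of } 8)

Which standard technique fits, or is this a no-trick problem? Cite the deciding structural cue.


Technique: the master substitution — the argument contracts 8-fold per step: reindex κ exponentially and solve the linear recurrence in the new index.


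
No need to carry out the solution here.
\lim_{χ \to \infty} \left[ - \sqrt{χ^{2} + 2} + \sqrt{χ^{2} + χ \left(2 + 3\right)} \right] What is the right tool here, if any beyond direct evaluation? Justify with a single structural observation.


Diagnosis: conjugate multiplication — neither \sqrt{χ^{2} + χ \left(2 + 3\right)} nor \sqrt{χ^{2} + 2} converges alone, so rewrite their difference as a conjugate-rationalized quotient first.


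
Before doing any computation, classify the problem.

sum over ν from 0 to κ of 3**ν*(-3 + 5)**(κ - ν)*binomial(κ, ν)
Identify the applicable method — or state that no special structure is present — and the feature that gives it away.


Best approach: the binomial theorem — binomial(κ, ν) weighting matched powers of 3 and (-3 + 5) is the expanded form of (3 + (-3 + 5))^κ — fold it back up.


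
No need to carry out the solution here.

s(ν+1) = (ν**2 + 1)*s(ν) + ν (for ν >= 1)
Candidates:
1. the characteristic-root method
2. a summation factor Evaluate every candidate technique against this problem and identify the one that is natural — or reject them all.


Verdict: a summation factor — the coefficient ν**2 + 1 drifts with the index, so no fixed root exists; normalizing by the cumulative product telescopes it.
- the characteristic-root method: the coefficients change with the index, which the root method cannot absorb.
- a summation factor — yes, a natural case for it.


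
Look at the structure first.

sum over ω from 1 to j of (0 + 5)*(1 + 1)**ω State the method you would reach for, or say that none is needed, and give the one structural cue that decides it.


Diagnosis: the geometric series formula — consecutive terms stand in a fixed index-free ratio — the geometric sum formula closes it.


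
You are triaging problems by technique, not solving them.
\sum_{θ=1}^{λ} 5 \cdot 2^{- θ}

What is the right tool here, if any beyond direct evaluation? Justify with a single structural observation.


Best approach: the geometric series formula — consecutive terms stand in a fixed index-free ratio — the geometric sum formula closes it.


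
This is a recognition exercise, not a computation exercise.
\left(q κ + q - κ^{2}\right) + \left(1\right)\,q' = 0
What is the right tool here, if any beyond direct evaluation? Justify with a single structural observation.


Best approach: a linear integrating factor — the unknown enters only to the first power against a nonzero forcing term — the integrating-factor template applies directly.


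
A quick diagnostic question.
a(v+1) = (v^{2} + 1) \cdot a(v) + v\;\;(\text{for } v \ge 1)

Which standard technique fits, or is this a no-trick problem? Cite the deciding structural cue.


Technique: a summation factor — rescale the sequence by the product of the weights v^{2} + 1 so far — the recurrence collapses to a plain running sum.


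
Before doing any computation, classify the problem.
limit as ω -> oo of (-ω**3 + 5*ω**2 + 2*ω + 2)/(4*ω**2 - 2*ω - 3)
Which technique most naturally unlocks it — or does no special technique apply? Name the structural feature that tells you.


Technique: dominant-term comparison — divide through by the highest power of ω; every lower-order term dies and the dominant terms decide the limit. Viewed as a single quotient this is an ∞/∞ form — an at-infinity application of l'Hôpital's rule would also resolve it; comparing leading growth reads the answer without differentiating.


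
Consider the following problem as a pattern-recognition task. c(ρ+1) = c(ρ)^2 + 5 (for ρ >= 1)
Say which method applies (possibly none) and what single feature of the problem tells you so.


Technique: no special technique — the sequence value feeds back through itself nonlinearly — linear superposition fails, and every superposition-based closed form fails with it.


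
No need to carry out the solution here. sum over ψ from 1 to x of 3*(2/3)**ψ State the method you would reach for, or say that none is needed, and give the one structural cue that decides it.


Verdict: the geometric series formula — each summand is the previous one scaled by 2/3; that constant multiplier is itself the geometric structure.


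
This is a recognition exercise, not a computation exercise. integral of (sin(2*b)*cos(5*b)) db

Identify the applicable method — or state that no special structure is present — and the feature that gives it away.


Method: a trigonometric identity — sin(2*b)*cos(5*b) is a beat pattern — rewrite the product as a sum of single-frequency waves before integrating.


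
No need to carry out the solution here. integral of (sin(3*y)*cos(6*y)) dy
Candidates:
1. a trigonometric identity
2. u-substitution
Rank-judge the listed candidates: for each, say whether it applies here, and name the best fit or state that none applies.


Technique: a trigonometric identity — mixed-frequency products such as sin(3*y)*cos(6*y) are designed for the product-to-sum formula.
- a trigonometric identity: applicable, and directly so.
- u-substitution — no subexpression of the integrand serves as a whole-integral substitution inner — individual terms may offer their own, but none carries its derivative as a factor of the full integrand; a working change of variable would have to be constructed from outside the expression.


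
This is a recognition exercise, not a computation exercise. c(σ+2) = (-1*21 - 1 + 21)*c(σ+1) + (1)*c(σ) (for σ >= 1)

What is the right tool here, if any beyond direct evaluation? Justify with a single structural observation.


Technique: the characteristic-root method — this is the constant-coefficient homogeneous case — the whole solution in σ reduces to a polynomial's roots.


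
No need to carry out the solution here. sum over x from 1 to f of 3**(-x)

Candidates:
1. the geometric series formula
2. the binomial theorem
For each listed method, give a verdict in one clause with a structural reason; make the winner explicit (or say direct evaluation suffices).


Best approach: the geometric series formula — consecutive terms stand in a fixed index-free ratio — the geometric sum formula closes it.
- the geometric series formula — applies; the problem has the shape this method handles.
- the binomial theorem: no binomial coefficients pair up with complementary powers here.


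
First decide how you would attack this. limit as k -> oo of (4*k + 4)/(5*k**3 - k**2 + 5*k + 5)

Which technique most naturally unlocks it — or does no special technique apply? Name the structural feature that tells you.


Technique: dominant-term comparison — divide through by the highest power of k; every lower-order term dies and the dominant terms decide the limit. Viewed as a single quotient this is an ∞/∞ form — an at-infinity application of l'Hôpital's rule would also resolve it; comparing leading growth reads the answer without differentiating.


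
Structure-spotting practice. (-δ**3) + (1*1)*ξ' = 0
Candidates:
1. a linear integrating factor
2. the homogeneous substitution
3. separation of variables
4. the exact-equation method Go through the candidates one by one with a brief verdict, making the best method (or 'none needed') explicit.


Diagnosis: no special technique — solved for the derivative, ξ never appears on the right — this is a direct integration in δ, not a differential-equations problem at heart.
- a linear integrating factor: the linear template holds only trivially here (the unknown is absent, so the coefficient is zero) — the method is not the natural label.
- the homogeneous substitution — the slope does not depend on the ratio of the variables alone.
- separation of variables: separation is only trivially available — with the unknown absent from the slope this is a direct integration, not a separation problem.
- the exact-equation method: the unknown never enters the equation — exactness holds emptily, with nothing for the method to add.


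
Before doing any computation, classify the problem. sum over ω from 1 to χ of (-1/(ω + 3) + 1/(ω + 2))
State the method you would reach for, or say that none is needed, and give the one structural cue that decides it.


Technique: telescoping — the summand is built as 1/(ω + 2) minus its own successor — adjacent terms annihilate down the line.


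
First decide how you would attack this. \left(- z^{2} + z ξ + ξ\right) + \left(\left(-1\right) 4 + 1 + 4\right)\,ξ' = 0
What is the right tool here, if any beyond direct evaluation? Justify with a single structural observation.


Method: a linear integrating factor — linear in the unknown with genuine forcing: multiply through by the exponential of the integrated coefficient and the left side closes into one derivative.


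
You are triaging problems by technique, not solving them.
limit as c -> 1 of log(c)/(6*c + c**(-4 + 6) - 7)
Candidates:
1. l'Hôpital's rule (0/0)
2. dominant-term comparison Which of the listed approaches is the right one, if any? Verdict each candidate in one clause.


Best approach: l'Hôpital's rule (0/0) — plug in 1: top and bottom both hit zero, so differentiate each and retry. A first-order expansion at the point is an equally standard path; the rule packages it.
- l'Hôpital's rule (0/0) — a fit — the right tool for this form.
- dominant-term comparison: this is not a rational comparison of growth rates at infinity.


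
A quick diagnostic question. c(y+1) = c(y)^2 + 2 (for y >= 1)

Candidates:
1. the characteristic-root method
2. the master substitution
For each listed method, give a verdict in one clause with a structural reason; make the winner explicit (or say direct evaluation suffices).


Technique: no special technique — each new value is a nonlinear function of earlier ones — scaling arguments and superposition both fail.
- the characteristic-root method: the recursion is nonlinear in the sequence values, so no linear-modes ansatz applies.
- the master substitution: there is no divide-the-index recursive argument.


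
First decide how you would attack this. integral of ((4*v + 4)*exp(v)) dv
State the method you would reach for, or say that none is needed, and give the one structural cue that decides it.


Best approach: integration by parts — 4*v + 4 dies after finitely many derivatives while exp(v) cycles under integration — the tabular/parts setup.


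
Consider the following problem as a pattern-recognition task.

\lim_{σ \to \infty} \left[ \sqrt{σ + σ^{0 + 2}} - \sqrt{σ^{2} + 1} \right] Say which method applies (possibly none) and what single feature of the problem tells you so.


Diagnosis: conjugate multiplication — the ∞ − ∞ radical form is the exact trigger for the conjugate maneuver.


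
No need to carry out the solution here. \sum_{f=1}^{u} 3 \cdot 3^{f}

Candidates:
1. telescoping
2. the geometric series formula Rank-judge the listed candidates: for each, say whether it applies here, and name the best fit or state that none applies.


Technique: the geometric series formula — the ratio of consecutive terms is the constant 3, independent of the index — a geometric sum.
- telescoping — the terms as presented offer no neighboring cancellation — a telescoping rewrite may exist, but the displayed structure does not hand one over.
- the geometric series formula — yes, a natural case for it.


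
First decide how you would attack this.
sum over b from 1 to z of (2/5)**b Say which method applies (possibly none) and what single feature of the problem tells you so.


Technique: the geometric series formula — check a ratio of consecutive terms: it is 2/5, independent of the index, so the geometric formula closes the sum.


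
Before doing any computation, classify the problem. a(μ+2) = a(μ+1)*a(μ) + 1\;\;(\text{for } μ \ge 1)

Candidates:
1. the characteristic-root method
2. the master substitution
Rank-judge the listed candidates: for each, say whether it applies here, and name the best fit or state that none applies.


Diagnosis: no special technique — the update rule curves (it is not linear in the unknown sequence), so no superposition-based closed form attaches — iterate or study it directly.
- the characteristic-root method: the recursion is nonlinear in the sequence values, so no linear-modes ansatz applies.
- the master substitution: no fixed divisor shrinks the index between calls.


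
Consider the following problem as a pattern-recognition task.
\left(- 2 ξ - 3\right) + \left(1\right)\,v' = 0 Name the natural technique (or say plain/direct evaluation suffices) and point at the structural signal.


Method: no special technique — solved for the derivative, no v appears — this is antidifferentiation in ξ wearing ODE clothing.


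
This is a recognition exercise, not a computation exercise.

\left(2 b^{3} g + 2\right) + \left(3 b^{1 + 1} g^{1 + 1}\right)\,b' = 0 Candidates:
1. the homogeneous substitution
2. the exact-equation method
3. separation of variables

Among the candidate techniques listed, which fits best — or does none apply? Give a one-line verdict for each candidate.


Verdict: the exact-equation method — equality of cross partials is the green light — assemble the potential function term by term.
- the homogeneous substitution: the slope does not depend on the ratio of the variables alone.
- the exact-equation method — yes, a natural case for it.
- separation of variables: no division isolates the independent variable from the unknown.


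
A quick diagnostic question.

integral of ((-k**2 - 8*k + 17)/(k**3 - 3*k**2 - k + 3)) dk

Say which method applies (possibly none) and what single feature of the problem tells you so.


Verdict: partial fractions — with k**3 - 3*k**2 - k + 3 factorable and the degree on top strictly smaller, simple-fraction decomposition is immediate.


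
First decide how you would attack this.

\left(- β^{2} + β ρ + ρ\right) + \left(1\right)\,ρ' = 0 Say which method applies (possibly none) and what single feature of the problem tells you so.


Diagnosis: a linear integrating factor — linear in the unknown with genuine forcing: multiply through by the exponential of the integrated coefficient and the left side closes into one derivative.


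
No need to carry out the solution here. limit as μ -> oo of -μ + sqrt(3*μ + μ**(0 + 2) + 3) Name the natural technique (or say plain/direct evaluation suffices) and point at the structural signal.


Technique: conjugate multiplication — the ∞ − ∞ radical form is the exact trigger for the conjugate maneuver.


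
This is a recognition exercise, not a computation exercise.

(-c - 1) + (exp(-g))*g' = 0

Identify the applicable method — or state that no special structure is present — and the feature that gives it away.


Diagnosis: separation of variables — one side of the product carries the independent variable, the other the unknown — the textbook separation shape. The equation is exact as it stands too — a potential function exists — though separation reads the split structure directly.


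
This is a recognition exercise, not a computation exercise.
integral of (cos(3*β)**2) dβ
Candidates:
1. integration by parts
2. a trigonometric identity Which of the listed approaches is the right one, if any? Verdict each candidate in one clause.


Diagnosis: a trigonometric identity — the even exponent on cos(3*β)**2 signals one move: rewrite via cos of the doubled angle.
- integration by parts: not the fit here: there is no polynomial factor to ladder down — parts can still close the trigonometric product by recursion, though the identity rewrite is the direct route.
- a trigonometric identity: applies; the problem has the shape this method handles.


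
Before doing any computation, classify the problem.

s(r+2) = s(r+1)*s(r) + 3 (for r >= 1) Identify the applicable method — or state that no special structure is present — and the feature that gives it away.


Diagnosis: no special technique — no ansatz, no master substitution, no summation factor survives the nonlinearity here.


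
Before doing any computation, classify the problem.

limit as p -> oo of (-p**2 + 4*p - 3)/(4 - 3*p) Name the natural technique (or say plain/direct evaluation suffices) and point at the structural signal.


Best approach: dominant-term comparison — divide through by the highest power of p; every lower-order term dies and the dominant terms decide the limit. l'Hôpital's at-infinity variant applies to the expression viewed as a single quotient; the leading-term comparison is the direct route.


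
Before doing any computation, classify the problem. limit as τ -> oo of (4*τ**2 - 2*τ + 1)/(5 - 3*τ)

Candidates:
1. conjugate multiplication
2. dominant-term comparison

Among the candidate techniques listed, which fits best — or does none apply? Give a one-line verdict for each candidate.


Technique: dominant-term comparison — divide by the highest power of τ present: lower-order terms vanish and the dominant ratio remains.
- conjugate multiplication: there are no radicals in tension whose conjugate would simplify matters.
- dominant-term comparison: applies; the problem has the shape this method handles.


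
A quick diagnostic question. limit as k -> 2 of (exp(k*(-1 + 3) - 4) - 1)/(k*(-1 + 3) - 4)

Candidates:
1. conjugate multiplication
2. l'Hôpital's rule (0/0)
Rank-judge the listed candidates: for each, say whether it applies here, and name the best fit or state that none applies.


Technique: l'Hôpital's rule (0/0) — the 0/0 form at 2 is the signature situation for l'Hôpital's rule. One could equally expand both pieces locally and compare leading terms; the rule does that in one stroke.
- conjugate multiplication — there is no infinity-minus-infinity radical difference to rationalize.
- l'Hôpital's rule (0/0) — yes, a natural case for it.


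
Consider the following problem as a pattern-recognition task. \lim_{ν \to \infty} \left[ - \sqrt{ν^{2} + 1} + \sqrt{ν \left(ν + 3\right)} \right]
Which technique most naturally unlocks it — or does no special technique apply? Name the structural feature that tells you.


Verdict: conjugate multiplication — the ∞ − ∞ radical form is the exact trigger for the conjugate maneuver.


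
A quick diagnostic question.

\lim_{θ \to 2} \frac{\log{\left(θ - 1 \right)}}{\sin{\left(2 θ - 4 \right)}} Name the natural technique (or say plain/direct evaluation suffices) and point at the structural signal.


Method: l'Hôpital's rule (0/0) — substituting 2 gives 0 over 0; differentiate top and bottom once and re-evaluate. Expanding numerator and denominator to first order gives the same value — the rule automates exactly that.


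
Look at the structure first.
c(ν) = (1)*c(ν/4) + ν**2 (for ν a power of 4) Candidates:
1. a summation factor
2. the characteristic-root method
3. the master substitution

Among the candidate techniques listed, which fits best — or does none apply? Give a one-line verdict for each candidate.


Technique: the master substitution — the recursive call is at index ν/4 rather than a shift, a divide-and-conquer shape — substituting ν = 4^m linearizes it.
- a summation factor — a divided-index call is outside the fixed-shift first-order family a summation factor normalizes.
- the characteristic-root method: the recursion divides its index rather than shifting it — outside the constant-shift family the root method covers.
- the master substitution — applicable, and directly so.


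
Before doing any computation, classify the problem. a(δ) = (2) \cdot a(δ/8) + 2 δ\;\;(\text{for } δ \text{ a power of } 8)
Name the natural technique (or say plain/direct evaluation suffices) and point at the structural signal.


Technique: the master substitution — the argument shrinks by the factor 8, so measure the index on a logarithmic scale and the recursion becomes a shift.


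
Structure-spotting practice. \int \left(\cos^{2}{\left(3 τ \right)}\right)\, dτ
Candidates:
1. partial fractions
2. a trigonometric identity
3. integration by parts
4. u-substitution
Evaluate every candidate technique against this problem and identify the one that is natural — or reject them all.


Verdict: a trigonometric identity — \cos^{2}{\left(3 τ \right)} is an even power — the power-reduction identity rewrites it into first-degree cosines.
- partial fractions: there is no rational-function structure to decompose.
- a trigonometric identity: applies; the problem has the shape this method handles.
- integration by parts — not the natural route: no polynomial-kernel product appears — a recursive parts reduction of the trigonometric product exists, but the identity rewrite is direct.
- u-substitution: no subexpression of the integrand serves as a whole-integral substitution inner — individual terms may offer their own, but none carries its derivative as a factor of the full integrand; a working change of variable would have to be constructed from outside the expression.


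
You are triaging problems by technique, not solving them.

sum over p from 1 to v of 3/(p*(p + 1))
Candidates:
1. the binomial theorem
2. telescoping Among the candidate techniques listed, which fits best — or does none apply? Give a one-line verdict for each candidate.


Method: telescoping — 3/(p*(p + 1)) is a collapsed telescope: expand it into simple fractions to see the cancellation.
- the binomial theorem: the terms lack the binomial-coefficient-weighted complementary-power pattern of an expansion.
- telescoping — applicable, and directly so.


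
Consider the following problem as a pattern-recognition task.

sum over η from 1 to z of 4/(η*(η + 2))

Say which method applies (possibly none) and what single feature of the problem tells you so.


Method: telescoping — poles of 4/(η*(η + 2)) differ by an integer, the telltale of a telescoping partial-fraction sum.


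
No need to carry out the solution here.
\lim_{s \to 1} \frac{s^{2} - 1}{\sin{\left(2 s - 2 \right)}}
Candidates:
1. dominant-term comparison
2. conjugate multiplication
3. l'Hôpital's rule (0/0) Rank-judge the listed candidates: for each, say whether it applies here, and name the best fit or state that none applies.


Best approach: l'Hôpital's rule (0/0) — numerator and denominator both vanish at 1 — a genuine 0/0 form, which is exactly when l'Hôpital applies. Known elementary limits would finish this too — the rule just bypasses the case analysis.
- dominant-term comparison: no ranking of term growth rates resolves the limit here.
- conjugate multiplication — multiplying by a conjugate would not remove any indeterminacy here.
- l'Hôpital's rule (0/0) — applicable, and directly so.


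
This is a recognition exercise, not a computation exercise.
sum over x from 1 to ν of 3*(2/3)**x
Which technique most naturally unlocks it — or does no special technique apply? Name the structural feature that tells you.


Diagnosis: the geometric series formula — check a ratio of consecutive terms: it is 2/3, independent of the index, so the geometric formula closes the sum.


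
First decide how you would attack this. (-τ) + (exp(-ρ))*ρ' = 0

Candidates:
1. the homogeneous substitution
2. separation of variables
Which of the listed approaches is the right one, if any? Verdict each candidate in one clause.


Diagnosis: separation of variables — all dependence on the two variables factors apart, the defining separable shape.
- the homogeneous substitution — the ratio of the variables does not determine the slope.
- separation of variables: yes, a natural case for it.


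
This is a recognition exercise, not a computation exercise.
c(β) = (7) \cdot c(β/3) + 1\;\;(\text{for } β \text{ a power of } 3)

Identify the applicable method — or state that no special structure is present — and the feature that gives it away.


Diagnosis: the master substitution — the argument contracts 3-fold per step: reindex β exponentially and solve the linear recurrence in the new index.


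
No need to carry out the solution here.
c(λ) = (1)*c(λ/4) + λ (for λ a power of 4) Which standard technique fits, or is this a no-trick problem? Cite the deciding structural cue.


Method: the master substitution — the index is divided (λ/4), not shifted — substitute λ = 4^m to straighten it into a shift recurrence.


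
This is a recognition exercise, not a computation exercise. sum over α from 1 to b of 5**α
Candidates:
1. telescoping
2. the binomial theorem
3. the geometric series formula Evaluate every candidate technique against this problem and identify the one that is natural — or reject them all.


Technique: the geometric series formula — consecutive terms stand in a fixed index-free ratio — the geometric sum formula closes it.
- telescoping — the terms as presented offer no neighboring cancellation — a telescoping rewrite may exist, but the displayed structure does not hand one over.
- the binomial theorem: the terms do not reassemble into a binomial power.
- the geometric series formula: a fit — the right tool for this form.


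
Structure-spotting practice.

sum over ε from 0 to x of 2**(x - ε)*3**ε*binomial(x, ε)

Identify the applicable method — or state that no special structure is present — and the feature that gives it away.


Method: the binomial theorem — binomial(x, ε) weighting matched powers of 3 and 2 is the expanded form of (3 + 2)^x — fold it back up.


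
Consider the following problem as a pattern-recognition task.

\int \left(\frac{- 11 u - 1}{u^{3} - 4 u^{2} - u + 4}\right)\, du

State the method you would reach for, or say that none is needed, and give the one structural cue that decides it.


Best approach: partial fractions — once u^{3} - 4 u^{2} - u + 4 is factored, each root contributes a simple-fraction term; integrate them one at a time.


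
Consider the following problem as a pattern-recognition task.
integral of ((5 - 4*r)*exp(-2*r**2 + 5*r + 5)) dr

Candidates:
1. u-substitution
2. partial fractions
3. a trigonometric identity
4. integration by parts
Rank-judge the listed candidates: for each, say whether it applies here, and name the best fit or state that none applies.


Best approach: u-substitution — everything non-trivial happens through the inner expression -2*r**2 + 5*r + 5, and its derivative accounts for the remaining factor up to a constant, so set u = -2*r**2 + 5*r + 5.
- u-substitution — a fit — the right tool for this form.
- partial fractions — the expression is not a ratio of polynomials that decomposes further.
- a trigonometric identity — no sine or cosine appears, so there is nothing for a trigonometric identity to act on.
- integration by parts — a polynomial factor is present, but its partner is not an exp, sine, or cosine of a degree-1 argument, nor a logarithm.


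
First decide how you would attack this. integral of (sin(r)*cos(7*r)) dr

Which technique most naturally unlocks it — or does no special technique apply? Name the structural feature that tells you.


Method: a trigonometric identity — sin(r)*cos(7*r) is a beat pattern — rewrite the product as a sum of single-frequency waves before integrating.


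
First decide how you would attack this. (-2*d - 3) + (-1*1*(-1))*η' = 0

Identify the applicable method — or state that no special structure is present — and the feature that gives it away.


Diagnosis: no special technique — solved for the derivative, no η appears — this is antidifferentiation in d wearing ODE clothing.


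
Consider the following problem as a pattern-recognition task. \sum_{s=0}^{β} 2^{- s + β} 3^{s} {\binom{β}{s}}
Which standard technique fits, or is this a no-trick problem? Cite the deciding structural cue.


Method: the binomial theorem — the binomial coefficients weight matched powers of 3 and 2, which is exactly the expansion of a binomial power.


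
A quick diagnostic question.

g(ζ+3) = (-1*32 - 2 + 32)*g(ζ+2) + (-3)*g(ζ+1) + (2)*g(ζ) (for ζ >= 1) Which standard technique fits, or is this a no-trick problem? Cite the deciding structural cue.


Verdict: the characteristic-root method — try a geometric ansatz r^ζ: constant coefficients turn the recurrence into one polynomial equation in r.


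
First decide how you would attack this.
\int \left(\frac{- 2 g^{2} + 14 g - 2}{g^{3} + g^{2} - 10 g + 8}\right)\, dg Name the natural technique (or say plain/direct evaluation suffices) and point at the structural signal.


Diagnosis: partial fractions — g^{3} + g^{2} - 10 g + 8 splits into linear pieces, so the quotient is a sum of simple fractions — decompose before integrating.


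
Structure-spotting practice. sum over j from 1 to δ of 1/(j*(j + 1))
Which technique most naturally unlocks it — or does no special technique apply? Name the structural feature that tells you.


Technique: telescoping — 1/(j*(j + 1)) decomposes into shift-paired simple fractions; the series telescopes to finitely many boundary pieces.


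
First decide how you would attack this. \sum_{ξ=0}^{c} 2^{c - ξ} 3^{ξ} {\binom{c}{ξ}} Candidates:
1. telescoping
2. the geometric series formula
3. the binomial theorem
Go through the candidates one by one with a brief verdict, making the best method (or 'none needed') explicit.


Diagnosis: the binomial theorem — binomial coefficients against complementary powers of 3 and 2: recognize the binomial expansion and resum.
- telescoping: in the displayed form, no term reappears at a neighboring index to cancel against.
- the geometric series formula — the ratio of consecutive terms depends on the index.
- the binomial theorem — yes, a natural case for it.


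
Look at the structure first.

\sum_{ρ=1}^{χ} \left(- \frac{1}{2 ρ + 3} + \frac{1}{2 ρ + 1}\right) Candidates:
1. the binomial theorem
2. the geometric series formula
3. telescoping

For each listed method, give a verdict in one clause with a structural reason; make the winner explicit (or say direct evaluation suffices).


Verdict: telescoping — the piece each term subtracts is \frac{1}{2 ρ + 1} advanced by one index, and it reappears with a plus sign leading the following term — the sum collapses to its boundary terms.
- the binomial theorem — no binomial coefficients pair with matched powers.
- the geometric series formula: there is no constant term-to-term ratio.
- telescoping — yes, a natural case for it.


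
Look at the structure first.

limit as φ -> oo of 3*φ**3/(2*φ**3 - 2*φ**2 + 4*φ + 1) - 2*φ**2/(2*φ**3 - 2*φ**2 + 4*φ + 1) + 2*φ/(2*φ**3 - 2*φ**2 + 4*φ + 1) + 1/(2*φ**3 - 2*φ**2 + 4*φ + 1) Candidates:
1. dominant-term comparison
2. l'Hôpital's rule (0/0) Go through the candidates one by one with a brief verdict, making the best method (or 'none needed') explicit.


Best approach: dominant-term comparison — divide by the highest power of φ present: lower-order terms vanish and the dominant ratio remains.
- dominant-term comparison — applicable, and directly so.
- l'Hôpital's rule (0/0): no 0/0 form appears: written as one quotient, top and bottom both grow without bound, and the ratio is decided by their leading terms.


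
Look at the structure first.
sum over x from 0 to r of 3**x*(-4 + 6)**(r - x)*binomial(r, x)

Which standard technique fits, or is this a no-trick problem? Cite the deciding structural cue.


Technique: the binomial theorem — the binomial coefficients weight matched powers of 3 and (-4 + 6), which is exactly the expansion of a binomial power.


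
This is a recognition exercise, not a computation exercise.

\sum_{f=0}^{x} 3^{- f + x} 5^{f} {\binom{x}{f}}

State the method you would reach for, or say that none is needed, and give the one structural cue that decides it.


Method: the binomial theorem — {\binom{x}{f}} weighting matched powers of 5 and 3 is the expanded form of (5 + 3)^x — fold it back up.


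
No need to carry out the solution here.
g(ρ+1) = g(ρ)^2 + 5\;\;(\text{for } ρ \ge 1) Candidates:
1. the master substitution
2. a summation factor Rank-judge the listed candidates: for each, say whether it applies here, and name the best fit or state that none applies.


Diagnosis: no special technique — this one you iterate or analyze qualitatively: the nonlinearity defeats linear solution methods.
- the master substitution: this is shift-type recursion, outside the divide-and-conquer template.
- a summation factor: the recursion is nonlinear — outside the first-order linear family a summation factor addresses.
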